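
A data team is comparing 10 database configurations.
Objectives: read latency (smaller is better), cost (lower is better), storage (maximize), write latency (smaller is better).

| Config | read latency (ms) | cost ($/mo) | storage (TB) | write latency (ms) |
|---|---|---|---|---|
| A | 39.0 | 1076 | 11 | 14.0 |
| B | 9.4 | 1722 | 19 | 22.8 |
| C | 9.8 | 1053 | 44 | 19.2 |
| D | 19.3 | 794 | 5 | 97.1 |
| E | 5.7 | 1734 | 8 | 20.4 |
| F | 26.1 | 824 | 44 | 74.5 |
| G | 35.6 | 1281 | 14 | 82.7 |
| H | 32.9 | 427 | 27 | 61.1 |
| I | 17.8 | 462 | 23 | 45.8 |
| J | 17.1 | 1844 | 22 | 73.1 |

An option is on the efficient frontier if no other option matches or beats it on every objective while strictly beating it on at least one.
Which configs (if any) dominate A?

none

B: worse on cost (1722 vs 1076).
C: worse on write latency (19.2 vs 14.0).
D: worse on storage (5 vs 11).
E: worse on cost (1734 vs 1076).
F: worse on write latency (74.5 vs 14.0).
G: worse on cost (1281 vs 1076).
H: worse on write latency (61.1 vs 14.0).
I: worse on write latency (45.8 vs 14.0).
J: worse on cost (1844 vs 1076).
No option dominates A.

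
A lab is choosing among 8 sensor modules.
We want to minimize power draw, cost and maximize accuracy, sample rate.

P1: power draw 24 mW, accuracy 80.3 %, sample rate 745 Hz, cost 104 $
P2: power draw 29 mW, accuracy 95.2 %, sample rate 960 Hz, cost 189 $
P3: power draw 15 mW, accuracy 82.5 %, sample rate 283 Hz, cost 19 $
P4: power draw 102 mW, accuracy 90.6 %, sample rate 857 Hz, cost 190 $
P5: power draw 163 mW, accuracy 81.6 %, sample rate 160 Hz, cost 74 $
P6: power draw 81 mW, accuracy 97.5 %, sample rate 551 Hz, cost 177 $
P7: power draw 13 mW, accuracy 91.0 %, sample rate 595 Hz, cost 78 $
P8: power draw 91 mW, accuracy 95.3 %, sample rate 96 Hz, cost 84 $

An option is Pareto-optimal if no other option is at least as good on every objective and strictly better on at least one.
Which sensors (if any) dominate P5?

P3: power draw 15≤163, accuracy 82.5≥81.6, sample rate 283≥160, cost 19≤74 — dominates P5.
Others (P1, P2, P4, P6, P7, P8) are each worse than P5 on at least one objective.

P3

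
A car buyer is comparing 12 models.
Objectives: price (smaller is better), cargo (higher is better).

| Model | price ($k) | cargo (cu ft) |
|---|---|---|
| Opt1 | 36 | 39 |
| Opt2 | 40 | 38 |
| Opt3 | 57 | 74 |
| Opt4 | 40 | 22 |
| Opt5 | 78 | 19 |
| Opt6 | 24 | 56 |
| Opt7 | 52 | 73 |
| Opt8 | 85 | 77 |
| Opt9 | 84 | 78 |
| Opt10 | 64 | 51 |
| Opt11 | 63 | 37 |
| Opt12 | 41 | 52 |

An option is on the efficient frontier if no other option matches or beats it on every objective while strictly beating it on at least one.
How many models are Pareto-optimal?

4

Opt1: dominated by Opt6 (price 24≤36, cargo 56≥39).
Opt2: dominated by Opt1 (price 36≤40, cargo 39≥38).
Opt3: not dominated.
Opt4: dominated by Opt1 (price 36≤40, cargo 39≥22).
Opt5: dominated by Opt1 (price 36≤78, cargo 39≥19).
Opt6: not dominated (best price).
Opt7: not dominated.
Opt8: dominated by Opt9 (price 84≤85, cargo 78≥77).
Opt9: not dominated (best cargo).
Opt10: dominated by Opt3 (price 57≤64, cargo 74≥51).
Opt11: dominated by Opt1 (price 36≤63, cargo 39≥37).
Opt12: dominated by Opt6 (price 24≤41, cargo 56≥52).
Pareto-optimal: Opt3, Opt6, Opt7, Opt9 → 4.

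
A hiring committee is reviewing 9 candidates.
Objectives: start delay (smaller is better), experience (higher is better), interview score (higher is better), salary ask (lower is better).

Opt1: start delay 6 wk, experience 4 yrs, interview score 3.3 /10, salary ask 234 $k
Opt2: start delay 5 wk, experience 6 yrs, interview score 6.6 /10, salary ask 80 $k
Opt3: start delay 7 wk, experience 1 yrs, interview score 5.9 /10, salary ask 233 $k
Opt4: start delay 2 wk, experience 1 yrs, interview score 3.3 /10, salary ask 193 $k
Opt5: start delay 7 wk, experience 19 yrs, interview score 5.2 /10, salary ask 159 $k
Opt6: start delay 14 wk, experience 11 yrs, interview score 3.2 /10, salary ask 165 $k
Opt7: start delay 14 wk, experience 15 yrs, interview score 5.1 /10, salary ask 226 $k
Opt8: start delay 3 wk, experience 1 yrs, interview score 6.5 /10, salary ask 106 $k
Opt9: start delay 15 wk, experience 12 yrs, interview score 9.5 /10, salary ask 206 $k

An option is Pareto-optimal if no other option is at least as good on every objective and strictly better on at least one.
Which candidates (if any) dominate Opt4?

Opt1: worse on start delay (6 vs 2).
Opt2: worse on start delay (5 vs 2).
Opt3: worse on start delay (7 vs 2).
Opt5: worse on start delay (7 vs 2).
Opt6: worse on start delay (14 vs 2).
Opt7: worse on start delay (14 vs 2).
Opt8: worse on start delay (3 vs 2).
Opt9: worse on start delay (15 vs 2).
No option dominates Opt4.

none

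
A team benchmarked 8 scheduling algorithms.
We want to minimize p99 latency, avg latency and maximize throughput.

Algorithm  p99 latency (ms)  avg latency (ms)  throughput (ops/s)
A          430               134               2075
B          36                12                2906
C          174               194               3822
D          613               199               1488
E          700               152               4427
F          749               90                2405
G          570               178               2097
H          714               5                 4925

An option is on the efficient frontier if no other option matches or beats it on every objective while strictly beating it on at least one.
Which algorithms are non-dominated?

B, C, E, H

A: dominated by B (p99 latency 36≤430, avg latency 12≤134, throughput 2906≥2075).
B: not dominated (best p99 latency).
C: not dominated.
D: dominated by A (p99 latency 430≤613, avg latency 134≤199, throughput 2075≥1488).
E: not dominated.
F: dominated by B (p99 latency 36≤749, avg latency 12≤90, throughput 2906≥2405).
G: dominated by B (p99 latency 36≤570, avg latency 12≤178, throughput 2906≥2097).
H: not dominated (best avg latency).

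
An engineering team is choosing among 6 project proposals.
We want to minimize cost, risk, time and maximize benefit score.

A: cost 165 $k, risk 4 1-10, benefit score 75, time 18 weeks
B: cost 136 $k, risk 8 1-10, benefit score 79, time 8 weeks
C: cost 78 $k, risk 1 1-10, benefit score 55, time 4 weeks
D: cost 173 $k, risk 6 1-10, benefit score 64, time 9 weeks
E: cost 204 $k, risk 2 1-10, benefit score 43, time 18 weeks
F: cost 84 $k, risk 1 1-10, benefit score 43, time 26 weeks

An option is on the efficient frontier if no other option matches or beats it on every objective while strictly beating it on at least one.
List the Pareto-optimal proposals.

A, B, C, D

A: not dominated.
B: not dominated (best benefit score).
C: not dominated (best cost).
D: not dominated.
E: dominated by C (cost 78≤204, risk 1≤2, benefit score 55≥43, time 4≤18).
F: dominated by C (cost 78≤84, risk 1≤1, benefit score 55≥43, time 4≤26).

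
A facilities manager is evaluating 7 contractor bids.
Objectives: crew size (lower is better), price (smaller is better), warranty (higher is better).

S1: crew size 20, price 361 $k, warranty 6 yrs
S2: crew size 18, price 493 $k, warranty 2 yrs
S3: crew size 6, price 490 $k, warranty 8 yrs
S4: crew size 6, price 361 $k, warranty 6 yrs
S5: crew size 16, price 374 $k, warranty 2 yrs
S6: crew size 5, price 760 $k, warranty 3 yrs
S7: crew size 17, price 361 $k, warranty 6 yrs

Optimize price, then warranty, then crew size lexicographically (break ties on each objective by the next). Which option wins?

First minimize price: best is 361, kept {S1, S4, S7}.
Then maximize warranty: best is 6, kept {S1, S4, S7}.
Then minimize crew size: best is 6, kept {S4}.

S4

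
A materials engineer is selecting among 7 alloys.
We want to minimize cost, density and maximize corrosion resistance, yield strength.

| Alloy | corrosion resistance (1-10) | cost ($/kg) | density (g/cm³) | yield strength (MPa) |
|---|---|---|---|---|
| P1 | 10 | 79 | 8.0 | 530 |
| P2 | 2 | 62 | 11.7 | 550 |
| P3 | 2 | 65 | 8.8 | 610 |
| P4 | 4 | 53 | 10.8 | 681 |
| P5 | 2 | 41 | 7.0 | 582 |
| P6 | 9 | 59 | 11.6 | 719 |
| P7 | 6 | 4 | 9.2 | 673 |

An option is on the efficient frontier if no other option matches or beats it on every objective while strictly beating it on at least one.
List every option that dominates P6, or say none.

P1: worse on cost (79 vs 59).
P2: worse on corrosion resistance (2 vs 9).
P3: worse on corrosion resistance (2 vs 9).
P4: worse on corrosion resistance (4 vs 9).
P5: worse on corrosion resistance (2 vs 9).
P7: worse on corrosion resistance (6 vs 9).
No option dominates P6.

none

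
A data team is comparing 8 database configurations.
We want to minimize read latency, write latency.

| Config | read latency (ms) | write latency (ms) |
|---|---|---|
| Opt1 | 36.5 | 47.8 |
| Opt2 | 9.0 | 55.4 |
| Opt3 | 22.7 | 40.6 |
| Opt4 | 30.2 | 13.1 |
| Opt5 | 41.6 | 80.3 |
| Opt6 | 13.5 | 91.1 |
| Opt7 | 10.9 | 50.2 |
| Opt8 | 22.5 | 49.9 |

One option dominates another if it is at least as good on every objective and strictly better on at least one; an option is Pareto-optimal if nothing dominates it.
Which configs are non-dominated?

Opt1: dominated by Opt3 (read latency 22.7≤36.5, write latency 40.6≤47.8).
Opt2: not dominated (best read latency).
Opt3: not dominated.
Opt4: not dominated (best write latency).
Opt5: dominated by Opt1 (read latency 36.5≤41.6, write latency 47.8≤80.3).
Opt6: dominated by Opt2 (read latency 9.0≤13.5, write latency 55.4≤91.1).
Opt7: not dominated.
Opt8: not dominated.

Opt2, Opt3, Opt4, Opt7, Opt8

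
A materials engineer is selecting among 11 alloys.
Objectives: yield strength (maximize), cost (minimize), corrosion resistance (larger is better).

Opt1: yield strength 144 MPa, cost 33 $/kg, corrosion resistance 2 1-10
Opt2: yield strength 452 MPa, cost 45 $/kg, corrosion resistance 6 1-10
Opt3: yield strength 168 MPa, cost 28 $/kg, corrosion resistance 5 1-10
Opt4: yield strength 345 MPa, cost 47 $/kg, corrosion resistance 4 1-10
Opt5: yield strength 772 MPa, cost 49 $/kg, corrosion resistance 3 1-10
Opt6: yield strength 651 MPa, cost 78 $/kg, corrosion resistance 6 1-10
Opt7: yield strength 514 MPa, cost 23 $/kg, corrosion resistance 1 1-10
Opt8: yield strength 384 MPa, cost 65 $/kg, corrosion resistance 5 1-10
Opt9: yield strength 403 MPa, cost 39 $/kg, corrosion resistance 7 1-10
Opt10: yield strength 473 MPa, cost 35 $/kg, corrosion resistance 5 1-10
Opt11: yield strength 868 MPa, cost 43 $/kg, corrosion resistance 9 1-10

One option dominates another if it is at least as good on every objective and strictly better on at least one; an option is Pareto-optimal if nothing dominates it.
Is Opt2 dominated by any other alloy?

Opt11 vs Opt2: yield strength 868≥452, cost 43≤45, corrosion resistance 9≥6 — Opt11 is at least as good on every objective and strictly better on at least one, so Opt11 dominates Opt2.

Yes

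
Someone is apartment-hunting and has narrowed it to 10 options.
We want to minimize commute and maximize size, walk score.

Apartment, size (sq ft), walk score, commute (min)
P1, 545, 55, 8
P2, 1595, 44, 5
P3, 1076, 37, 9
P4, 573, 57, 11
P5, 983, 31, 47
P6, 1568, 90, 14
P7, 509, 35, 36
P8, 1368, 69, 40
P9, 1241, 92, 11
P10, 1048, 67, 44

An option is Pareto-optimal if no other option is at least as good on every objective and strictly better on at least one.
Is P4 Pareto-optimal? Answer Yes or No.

No

P9 vs P4: size 1241≥573, walk score 92≥57, commute 11≤11 — P9 is at least as good on every objective and strictly better on at least one, so P9 dominates P4.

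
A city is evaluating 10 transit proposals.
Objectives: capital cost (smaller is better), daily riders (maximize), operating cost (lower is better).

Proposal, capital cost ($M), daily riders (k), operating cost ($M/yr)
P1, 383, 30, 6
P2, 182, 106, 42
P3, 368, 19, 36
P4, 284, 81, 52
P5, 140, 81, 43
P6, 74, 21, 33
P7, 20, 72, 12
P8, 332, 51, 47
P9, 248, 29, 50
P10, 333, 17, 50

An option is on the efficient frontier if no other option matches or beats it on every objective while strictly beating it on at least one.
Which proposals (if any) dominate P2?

P1: worse on capital cost (383 vs 182).
P3: worse on capital cost (368 vs 182).
P4: worse on capital cost (284 vs 182).
P5: worse on daily riders (81 vs 106).
P6: worse on daily riders (21 vs 106).
P7: worse on daily riders (72 vs 106).
P8: worse on capital cost (332 vs 182).
P9: worse on capital cost (248 vs 182).
P10: worse on capital cost (333 vs 182).
No option dominates P2.

none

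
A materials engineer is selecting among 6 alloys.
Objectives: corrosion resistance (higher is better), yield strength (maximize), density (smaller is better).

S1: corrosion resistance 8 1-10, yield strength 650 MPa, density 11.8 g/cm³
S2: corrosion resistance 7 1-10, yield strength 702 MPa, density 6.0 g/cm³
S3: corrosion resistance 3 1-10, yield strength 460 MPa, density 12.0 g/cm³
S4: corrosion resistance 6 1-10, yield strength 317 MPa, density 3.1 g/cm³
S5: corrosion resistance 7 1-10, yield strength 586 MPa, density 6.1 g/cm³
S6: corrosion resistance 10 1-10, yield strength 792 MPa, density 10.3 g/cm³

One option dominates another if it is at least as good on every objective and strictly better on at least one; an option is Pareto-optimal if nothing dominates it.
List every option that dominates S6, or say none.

none

S1: worse on corrosion resistance (8 vs 10).
S2: worse on corrosion resistance (7 vs 10).
S3: worse on corrosion resistance (3 vs 10).
S4: worse on corrosion resistance (6 vs 10).
S5: worse on corrosion resistance (7 vs 10).
No option dominates S6.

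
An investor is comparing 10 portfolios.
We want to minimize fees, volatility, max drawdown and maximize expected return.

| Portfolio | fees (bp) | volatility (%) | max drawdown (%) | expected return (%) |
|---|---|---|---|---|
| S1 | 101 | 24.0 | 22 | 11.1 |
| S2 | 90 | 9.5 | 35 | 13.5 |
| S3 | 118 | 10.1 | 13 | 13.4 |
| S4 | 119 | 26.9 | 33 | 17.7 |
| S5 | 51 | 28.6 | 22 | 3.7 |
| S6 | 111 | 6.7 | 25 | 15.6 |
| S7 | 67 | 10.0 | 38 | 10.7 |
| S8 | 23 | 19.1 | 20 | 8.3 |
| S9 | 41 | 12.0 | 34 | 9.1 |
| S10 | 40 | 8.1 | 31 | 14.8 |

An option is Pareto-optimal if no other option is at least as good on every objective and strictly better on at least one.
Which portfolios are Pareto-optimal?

S1: not dominated.
S2: dominated by S10 (fees 40≤90, volatility 8.1≤9.5, max drawdown 31≤35, expected return 14.8≥13.5).
S3: not dominated (best max drawdown).
S4: not dominated (best expected return).
S5: dominated by S8 (fees 23≤51, volatility 19.1≤28.6, max drawdown 20≤22, expected return 8.3≥3.7).
S6: not dominated (best volatility).
S7: dominated by S10 (fees 40≤67, volatility 8.1≤10.0, max drawdown 31≤38, expected return 14.8≥10.7).
S8: not dominated (best fees).
S9: dominated by S10 (fees 40≤41, volatility 8.1≤12.0, max drawdown 31≤34, expected return 14.8≥9.1).
S10: not dominated.

S1, S3, S4, S6, S8, S10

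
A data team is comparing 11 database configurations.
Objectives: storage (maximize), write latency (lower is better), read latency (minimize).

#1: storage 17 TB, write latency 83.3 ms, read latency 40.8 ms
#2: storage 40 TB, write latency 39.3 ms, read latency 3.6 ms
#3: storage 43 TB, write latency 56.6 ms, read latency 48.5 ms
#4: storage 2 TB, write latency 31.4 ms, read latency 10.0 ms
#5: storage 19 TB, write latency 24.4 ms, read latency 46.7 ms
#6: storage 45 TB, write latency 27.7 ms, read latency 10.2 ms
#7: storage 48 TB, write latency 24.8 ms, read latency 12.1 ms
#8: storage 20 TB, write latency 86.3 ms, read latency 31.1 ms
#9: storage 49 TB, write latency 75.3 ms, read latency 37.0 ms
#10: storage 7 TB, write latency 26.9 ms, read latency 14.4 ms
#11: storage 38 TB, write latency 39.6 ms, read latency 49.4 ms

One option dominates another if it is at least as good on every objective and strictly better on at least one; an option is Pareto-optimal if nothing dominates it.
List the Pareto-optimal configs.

#1: dominated by #2 (storage 40≥17, write latency 39.3≤83.3, read latency 3.6≤40.8).
#2: not dominated (best read latency).
#3: dominated by #6 (storage 45≥43, write latency 27.7≤56.6, read latency 10.2≤48.5).
#4: not dominated.
#5: not dominated (best write latency).
#6: not dominated.
#7: not dominated.
#8: dominated by #2 (storage 40≥20, write latency 39.3≤86.3, read latency 3.6≤31.1).
#9: not dominated (best storage).
#10: dominated by #7 (storage 48≥7, write latency 24.8≤26.9, read latency 12.1≤14.4).
#11: dominated by #2 (storage 40≥38, write latency 39.3≤39.6, read latency 3.6≤49.4).

#2, #4, #5, #6, #7, #9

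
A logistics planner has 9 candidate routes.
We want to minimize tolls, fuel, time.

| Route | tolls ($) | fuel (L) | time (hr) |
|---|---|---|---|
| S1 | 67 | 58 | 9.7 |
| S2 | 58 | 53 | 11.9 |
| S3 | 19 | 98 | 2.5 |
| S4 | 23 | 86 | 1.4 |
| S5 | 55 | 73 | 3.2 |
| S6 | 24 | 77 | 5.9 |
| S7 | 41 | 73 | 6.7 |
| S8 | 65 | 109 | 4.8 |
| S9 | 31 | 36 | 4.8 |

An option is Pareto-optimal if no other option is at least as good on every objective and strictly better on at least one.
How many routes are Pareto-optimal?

S1: dominated by S9 (tolls 31≤67, fuel 36≤58, time 4.8≤9.7).
S2: dominated by S9 (tolls 31≤58, fuel 36≤53, time 4.8≤11.9).
S3: not dominated (best tolls).
S4: not dominated (best time).
S5: not dominated.
S6: not dominated.
S7: dominated by S9 (tolls 31≤41, fuel 36≤73, time 4.8≤6.7).
S8: dominated by S3 (tolls 19≤65, fuel 98≤109, time 2.5≤4.8).
S9: not dominated (best fuel).
Pareto-optimal: S3, S4, S5, S6, S9 → 5.

5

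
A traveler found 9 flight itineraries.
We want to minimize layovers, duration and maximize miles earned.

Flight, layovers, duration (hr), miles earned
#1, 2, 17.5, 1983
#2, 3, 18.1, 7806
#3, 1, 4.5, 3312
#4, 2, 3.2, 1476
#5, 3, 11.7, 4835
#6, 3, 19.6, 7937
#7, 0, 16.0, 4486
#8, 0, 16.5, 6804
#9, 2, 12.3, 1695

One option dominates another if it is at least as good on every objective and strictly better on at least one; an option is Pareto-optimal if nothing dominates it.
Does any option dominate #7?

No

#1: worse on layovers (2 vs 0).
#2: worse on layovers (3 vs 0).
#3: worse on layovers (1 vs 0).
#4: worse on layovers (2 vs 0).
#5: worse on layovers (3 vs 0).
#6: worse on layovers (3 vs 0).
#8: worse on duration (16.5 vs 16.0).
#9: worse on layovers (2 vs 0).
No option is at least as good as #7 on every objective and strictly better on one.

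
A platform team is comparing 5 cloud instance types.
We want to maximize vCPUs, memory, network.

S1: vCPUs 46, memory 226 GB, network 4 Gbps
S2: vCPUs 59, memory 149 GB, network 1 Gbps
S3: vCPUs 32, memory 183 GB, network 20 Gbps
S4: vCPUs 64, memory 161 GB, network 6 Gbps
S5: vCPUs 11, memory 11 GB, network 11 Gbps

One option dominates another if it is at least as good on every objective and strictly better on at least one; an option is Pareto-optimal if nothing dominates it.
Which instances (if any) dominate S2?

S4

S4: vCPUs 64≥59, memory 161≥149, network 6≥1 — dominates S2.
Others (S1, S3, S5) are each worse than S2 on at least one objective.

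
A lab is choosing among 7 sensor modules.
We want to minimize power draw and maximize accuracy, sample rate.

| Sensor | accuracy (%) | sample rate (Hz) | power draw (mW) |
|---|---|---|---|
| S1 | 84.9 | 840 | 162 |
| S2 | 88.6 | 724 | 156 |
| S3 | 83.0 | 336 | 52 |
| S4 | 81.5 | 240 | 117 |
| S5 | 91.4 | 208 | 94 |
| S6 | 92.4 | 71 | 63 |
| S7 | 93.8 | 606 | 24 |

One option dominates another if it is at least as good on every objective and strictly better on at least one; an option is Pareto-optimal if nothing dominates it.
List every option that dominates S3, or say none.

S7

S7: accuracy 93.8≥83.0, sample rate 606≥336, power draw 24≤52 — dominates S3.
Others (S1, S2, S4, S5, S6) are each worse than S3 on at least one objective.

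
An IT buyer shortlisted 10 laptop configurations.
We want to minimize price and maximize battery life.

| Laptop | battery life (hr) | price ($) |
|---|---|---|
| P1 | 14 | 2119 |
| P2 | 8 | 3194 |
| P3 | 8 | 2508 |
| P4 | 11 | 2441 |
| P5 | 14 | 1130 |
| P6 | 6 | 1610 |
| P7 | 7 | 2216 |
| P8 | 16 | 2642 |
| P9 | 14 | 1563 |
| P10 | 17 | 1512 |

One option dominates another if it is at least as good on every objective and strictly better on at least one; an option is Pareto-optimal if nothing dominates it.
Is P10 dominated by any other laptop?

P1: worse on battery life (14 vs 17).
P2: worse on battery life (8 vs 17).
P3: worse on battery life (8 vs 17).
P4: worse on battery life (11 vs 17).
P5: worse on battery life (14 vs 17).
P6: worse on battery life (6 vs 17).
P7: worse on battery life (7 vs 17).
P8: worse on battery life (16 vs 17).
P9: worse on battery life (14 vs 17).
No option is at least as good as P10 on every objective and strictly better on one.

No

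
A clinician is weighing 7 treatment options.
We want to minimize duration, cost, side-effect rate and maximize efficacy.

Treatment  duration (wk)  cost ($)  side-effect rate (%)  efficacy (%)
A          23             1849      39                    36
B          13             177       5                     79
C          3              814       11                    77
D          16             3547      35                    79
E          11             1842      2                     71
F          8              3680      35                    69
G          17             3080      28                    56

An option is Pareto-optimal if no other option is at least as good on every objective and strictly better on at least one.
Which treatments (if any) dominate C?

none

A: worse on duration (23 vs 3).
B: worse on duration (13 vs 3).
D: worse on duration (16 vs 3).
E: worse on duration (11 vs 3).
F: worse on duration (8 vs 3).
G: worse on duration (17 vs 3).
No option dominates C.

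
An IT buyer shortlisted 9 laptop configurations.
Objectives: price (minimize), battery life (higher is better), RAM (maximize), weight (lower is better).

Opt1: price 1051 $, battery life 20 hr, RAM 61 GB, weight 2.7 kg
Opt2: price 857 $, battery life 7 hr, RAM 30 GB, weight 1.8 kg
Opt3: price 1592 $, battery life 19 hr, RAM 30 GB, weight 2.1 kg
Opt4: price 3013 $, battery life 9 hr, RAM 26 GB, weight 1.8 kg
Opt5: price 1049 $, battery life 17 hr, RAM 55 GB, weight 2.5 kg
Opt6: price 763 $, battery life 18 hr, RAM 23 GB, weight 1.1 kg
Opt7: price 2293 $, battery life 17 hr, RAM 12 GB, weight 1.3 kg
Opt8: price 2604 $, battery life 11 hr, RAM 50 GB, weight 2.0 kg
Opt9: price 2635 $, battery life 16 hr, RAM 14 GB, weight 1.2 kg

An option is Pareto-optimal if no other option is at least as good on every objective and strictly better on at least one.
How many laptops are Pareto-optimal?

Opt1: not dominated (best battery life).
Opt2: not dominated.
Opt3: not dominated.
Opt4: not dominated.
Opt5: not dominated.
Opt6: not dominated (best price).
Opt7: dominated by Opt6 (price 763≤2293, battery life 18≥17, RAM 23≥12, weight 1.1≤1.3).
Opt8: not dominated.
Opt9: dominated by Opt6 (price 763≤2635, battery life 18≥16, RAM 23≥14, weight 1.1≤1.2).
Pareto-optimal: Opt1, Opt2, Opt3, Opt4, Opt5, Opt6, Opt8 → 7.

7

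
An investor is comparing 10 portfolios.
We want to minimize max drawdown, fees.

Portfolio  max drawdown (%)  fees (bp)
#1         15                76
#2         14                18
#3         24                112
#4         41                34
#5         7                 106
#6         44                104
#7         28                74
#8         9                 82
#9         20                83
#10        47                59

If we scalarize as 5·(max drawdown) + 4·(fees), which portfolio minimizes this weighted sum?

#1: 5·15 + 4·76 = 379
#2: 5·14 + 4·18 = 142
#3: 5·24 + 4·112 = 568
#4: 5·41 + 4·34 = 341
#5: 5·7 + 4·106 = 459
#6: 5·44 + 4·104 = 636
#7: 5·28 + 4·74 = 436
#8: 5·9 + 4·82 = 373
#9: 5·20 + 4·83 = 432
#10: 5·47 + 4·59 = 471
Lowest: #2 at 142.

#2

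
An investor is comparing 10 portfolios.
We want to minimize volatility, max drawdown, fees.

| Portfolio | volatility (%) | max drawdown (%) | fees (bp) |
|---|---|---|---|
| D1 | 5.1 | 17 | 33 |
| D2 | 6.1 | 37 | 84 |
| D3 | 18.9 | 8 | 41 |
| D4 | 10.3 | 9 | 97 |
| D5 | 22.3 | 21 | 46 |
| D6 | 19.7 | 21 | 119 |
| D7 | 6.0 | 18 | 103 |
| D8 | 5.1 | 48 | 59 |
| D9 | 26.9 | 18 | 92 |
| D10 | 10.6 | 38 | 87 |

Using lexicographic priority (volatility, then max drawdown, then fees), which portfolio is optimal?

First minimize volatility: best is 5.1, kept {D1, D8}.
Then minimize max drawdown: best is 17, kept {D1}.

D1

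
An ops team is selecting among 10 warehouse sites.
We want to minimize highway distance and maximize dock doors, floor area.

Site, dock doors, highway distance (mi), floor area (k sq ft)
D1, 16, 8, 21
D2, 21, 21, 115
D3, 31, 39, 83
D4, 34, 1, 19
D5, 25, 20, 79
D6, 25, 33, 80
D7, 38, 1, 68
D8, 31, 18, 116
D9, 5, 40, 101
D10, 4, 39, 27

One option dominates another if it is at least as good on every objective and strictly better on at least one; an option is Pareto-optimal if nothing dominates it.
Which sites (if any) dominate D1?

D7

D7: dock doors 38≥16, highway distance 1≤8, floor area 68≥21 — dominates D1.
Others (D2, D3, D4, D5, D6, D8, D9, D10) are each worse than D1 on at least one objective.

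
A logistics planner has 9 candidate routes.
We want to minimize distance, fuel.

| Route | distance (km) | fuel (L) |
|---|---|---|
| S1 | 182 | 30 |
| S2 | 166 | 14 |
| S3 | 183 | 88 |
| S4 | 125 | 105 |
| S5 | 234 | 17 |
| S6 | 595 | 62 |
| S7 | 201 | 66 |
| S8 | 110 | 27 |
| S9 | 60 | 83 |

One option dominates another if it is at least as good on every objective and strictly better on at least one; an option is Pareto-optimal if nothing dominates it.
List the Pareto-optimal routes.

S2, S8, S9

S1: dominated by S2 (distance 166≤182, fuel 14≤30).
S2: not dominated (best fuel).
S3: dominated by S1 (distance 182≤183, fuel 30≤88).
S4: dominated by S8 (distance 110≤125, fuel 27≤105).
S5: dominated by S2 (distance 166≤234, fuel 14≤17).
S6: dominated by S1 (distance 182≤595, fuel 30≤62).
S7: dominated by S1 (distance 182≤201, fuel 30≤66).
S8: not dominated.
S9: not dominated (best distance).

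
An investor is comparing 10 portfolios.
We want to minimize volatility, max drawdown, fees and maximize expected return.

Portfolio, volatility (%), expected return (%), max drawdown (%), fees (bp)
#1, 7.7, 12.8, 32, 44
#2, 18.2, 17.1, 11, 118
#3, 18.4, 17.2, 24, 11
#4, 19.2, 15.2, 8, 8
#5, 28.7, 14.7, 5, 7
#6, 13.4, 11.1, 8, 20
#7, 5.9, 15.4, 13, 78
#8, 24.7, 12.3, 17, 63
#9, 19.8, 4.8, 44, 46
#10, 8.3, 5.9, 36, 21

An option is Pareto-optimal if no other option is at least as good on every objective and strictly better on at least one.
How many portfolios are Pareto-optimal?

8

#1: not dominated.
#2: not dominated.
#3: not dominated (best expected return).
#4: not dominated.
#5: not dominated (best max drawdown).
#6: not dominated.
#7: not dominated (best volatility).
#8: dominated by #4 (volatility 19.2≤24.7, expected return 15.2≥12.3, max drawdown 8≤17, fees 8≤63).
#9: dominated by #1 (volatility 7.7≤19.8, expected return 12.8≥4.8, max drawdown 32≤44, fees 44≤46).
#10: not dominated.
Pareto-optimal: #1, #2, #3, #4, #5, #6, #7, #10 → 8.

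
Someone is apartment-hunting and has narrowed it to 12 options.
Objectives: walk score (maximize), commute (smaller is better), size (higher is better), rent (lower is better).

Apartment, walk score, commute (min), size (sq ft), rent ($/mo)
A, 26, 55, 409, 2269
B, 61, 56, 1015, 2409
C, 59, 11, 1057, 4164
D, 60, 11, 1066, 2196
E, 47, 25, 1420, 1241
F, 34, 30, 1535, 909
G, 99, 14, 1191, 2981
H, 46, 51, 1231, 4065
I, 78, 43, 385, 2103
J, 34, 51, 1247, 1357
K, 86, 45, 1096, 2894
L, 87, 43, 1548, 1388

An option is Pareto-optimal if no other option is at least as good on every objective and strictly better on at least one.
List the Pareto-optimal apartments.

D, E, F, G, L

A: dominated by D (walk score 60≥26, commute 11≤55, size 1066≥409, rent 2196≤2269).
B: dominated by L (walk score 87≥61, commute 43≤56, size 1548≥1015, rent 1388≤2409).
C: dominated by D (walk score 60≥59, commute 11≤11, size 1066≥1057, rent 2196≤4164).
D: not dominated.
E: not dominated.
F: not dominated (best rent).
G: not dominated (best walk score).
H: dominated by E (walk score 47≥46, commute 25≤51, size 1420≥1231, rent 1241≤4065).
I: dominated by L (walk score 87≥78, commute 43≤43, size 1548≥385, rent 1388≤2103).
J: dominated by E (walk score 47≥34, commute 25≤51, size 1420≥1247, rent 1241≤1357).
K: dominated by L (walk score 87≥86, commute 43≤45, size 1548≥1096, rent 1388≤2894).
L: not dominated (best size).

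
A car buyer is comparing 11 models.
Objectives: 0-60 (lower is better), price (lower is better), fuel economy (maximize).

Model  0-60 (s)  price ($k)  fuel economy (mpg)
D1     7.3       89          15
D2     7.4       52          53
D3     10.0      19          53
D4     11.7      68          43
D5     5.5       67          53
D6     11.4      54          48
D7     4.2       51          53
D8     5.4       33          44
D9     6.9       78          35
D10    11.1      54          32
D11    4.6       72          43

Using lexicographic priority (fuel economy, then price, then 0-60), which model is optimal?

First maximize fuel economy: best is 53, kept {D2, D3, D5, D7}.
Then minimize price: best is 19, kept {D3}.

D3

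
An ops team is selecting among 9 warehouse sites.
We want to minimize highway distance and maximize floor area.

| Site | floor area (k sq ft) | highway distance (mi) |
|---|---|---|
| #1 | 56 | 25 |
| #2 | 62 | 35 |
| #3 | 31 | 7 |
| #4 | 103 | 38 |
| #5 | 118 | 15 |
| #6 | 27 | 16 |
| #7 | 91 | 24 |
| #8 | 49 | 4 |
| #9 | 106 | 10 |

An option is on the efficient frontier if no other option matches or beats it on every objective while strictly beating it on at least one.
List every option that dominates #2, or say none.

#5, #7, #9

#5: floor area 118≥62, highway distance 15≤35 — dominates #2.
#7: floor area 91≥62, highway distance 24≤35 — dominates #2.
#9: floor area 106≥62, highway distance 10≤35 — dominates #2.
Others (#1, #3, #4, #6, #8) are each worse than #2 on at least one objective.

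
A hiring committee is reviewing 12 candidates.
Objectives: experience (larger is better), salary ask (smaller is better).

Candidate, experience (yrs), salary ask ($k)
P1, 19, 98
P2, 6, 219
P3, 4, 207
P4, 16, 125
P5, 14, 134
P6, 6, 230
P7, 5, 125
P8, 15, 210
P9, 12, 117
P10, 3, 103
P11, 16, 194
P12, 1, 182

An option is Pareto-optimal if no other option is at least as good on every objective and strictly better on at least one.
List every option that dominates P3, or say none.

P1: experience 19≥4, salary ask 98≤207 — dominates P3.
P4: experience 16≥4, salary ask 125≤207 — dominates P3.
P5: experience 14≥4, salary ask 134≤207 — dominates P3.
P7: experience 5≥4, salary ask 125≤207 — dominates P3.
P9: experience 12≥4, salary ask 117≤207 — dominates P3.
P11: experience 16≥4, salary ask 194≤207 — dominates P3.
Others (P2, P6, P8, P10, P12) are each worse than P3 on at least one objective.

P1, P4, P5, P7, P9, P11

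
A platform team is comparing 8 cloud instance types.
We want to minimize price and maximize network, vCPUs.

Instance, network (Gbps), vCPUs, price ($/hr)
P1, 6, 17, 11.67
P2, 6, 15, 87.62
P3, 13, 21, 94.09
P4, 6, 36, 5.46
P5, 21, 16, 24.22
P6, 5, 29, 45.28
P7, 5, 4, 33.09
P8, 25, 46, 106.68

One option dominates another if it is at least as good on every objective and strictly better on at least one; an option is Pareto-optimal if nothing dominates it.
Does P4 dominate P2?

P4 vs P2: network 6≥6, vCPUs 36≥15, price 5.46≤87.62 — P4 is at least as good on every objective with at least one strict improvement.

Yes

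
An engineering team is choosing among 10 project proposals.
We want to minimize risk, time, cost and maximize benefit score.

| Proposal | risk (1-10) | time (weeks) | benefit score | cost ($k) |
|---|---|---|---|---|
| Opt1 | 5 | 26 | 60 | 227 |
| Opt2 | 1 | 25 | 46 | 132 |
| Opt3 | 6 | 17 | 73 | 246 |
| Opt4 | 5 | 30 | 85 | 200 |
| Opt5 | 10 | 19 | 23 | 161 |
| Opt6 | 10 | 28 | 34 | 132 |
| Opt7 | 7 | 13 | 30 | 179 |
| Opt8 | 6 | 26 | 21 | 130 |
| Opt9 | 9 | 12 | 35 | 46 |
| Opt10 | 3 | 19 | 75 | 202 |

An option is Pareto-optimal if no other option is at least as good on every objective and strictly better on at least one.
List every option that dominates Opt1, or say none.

Opt10: risk 3≤5, time 19≤26, benefit score 75≥60, cost 202≤227 — dominates Opt1.
Others (Opt2, Opt3, Opt4, Opt5, Opt6, Opt7, Opt8, Opt9) are each worse than Opt1 on at least one objective.

Opt10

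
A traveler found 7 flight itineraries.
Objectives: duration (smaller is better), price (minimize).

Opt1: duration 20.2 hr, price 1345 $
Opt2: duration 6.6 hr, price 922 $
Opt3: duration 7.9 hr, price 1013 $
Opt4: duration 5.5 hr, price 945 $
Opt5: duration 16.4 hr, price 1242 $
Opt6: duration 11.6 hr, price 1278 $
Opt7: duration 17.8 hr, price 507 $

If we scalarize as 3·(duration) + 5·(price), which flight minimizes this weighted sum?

Opt1: 3·20.2 + 5·1345 = 6785.6
Opt2: 3·6.6 + 5·922 = 4629.8
Opt3: 3·7.9 + 5·1013 = 5088.7
Opt4: 3·5.5 + 5·945 = 4741.5
Opt5: 3·16.4 + 5·1242 = 6259.2
Opt6: 3·11.6 + 5·1278 = 6424.8
Opt7: 3·17.8 + 5·507 = 2588.4
Lowest: Opt7 at 2588.4.

Opt7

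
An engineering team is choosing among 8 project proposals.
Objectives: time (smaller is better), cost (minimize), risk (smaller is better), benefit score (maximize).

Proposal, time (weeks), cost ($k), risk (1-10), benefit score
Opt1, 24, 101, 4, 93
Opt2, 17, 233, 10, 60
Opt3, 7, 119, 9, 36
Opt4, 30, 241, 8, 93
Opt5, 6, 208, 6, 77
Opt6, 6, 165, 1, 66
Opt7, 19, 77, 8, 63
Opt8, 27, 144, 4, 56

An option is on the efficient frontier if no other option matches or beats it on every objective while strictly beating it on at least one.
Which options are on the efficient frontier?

Opt1, Opt3, Opt5, Opt6, Opt7

Opt1: not dominated.
Opt2: dominated by Opt5 (time 6≤17, cost 208≤233, risk 6≤10, benefit score 77≥60).
Opt3: not dominated.
Opt4: dominated by Opt1 (time 24≤30, cost 101≤241, risk 4≤8, benefit score 93≥93).
Opt5: not dominated.
Opt6: not dominated (best risk).
Opt7: not dominated (best cost).
Opt8: dominated by Opt1 (time 24≤27, cost 101≤144, risk 4≤4, benefit score 93≥56).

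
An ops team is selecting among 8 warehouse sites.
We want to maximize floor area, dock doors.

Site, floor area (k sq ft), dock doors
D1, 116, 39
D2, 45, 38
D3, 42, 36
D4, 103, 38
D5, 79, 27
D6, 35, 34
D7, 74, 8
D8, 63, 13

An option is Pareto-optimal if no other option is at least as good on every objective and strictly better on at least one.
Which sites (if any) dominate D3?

D1, D2, D4

D1: floor area 116≥42, dock doors 39≥36 — dominates D3.
D2: floor area 45≥42, dock doors 38≥36 — dominates D3.
D4: floor area 103≥42, dock doors 38≥36 — dominates D3.
Others (D5, D6, D7, D8) are each worse than D3 on at least one objective.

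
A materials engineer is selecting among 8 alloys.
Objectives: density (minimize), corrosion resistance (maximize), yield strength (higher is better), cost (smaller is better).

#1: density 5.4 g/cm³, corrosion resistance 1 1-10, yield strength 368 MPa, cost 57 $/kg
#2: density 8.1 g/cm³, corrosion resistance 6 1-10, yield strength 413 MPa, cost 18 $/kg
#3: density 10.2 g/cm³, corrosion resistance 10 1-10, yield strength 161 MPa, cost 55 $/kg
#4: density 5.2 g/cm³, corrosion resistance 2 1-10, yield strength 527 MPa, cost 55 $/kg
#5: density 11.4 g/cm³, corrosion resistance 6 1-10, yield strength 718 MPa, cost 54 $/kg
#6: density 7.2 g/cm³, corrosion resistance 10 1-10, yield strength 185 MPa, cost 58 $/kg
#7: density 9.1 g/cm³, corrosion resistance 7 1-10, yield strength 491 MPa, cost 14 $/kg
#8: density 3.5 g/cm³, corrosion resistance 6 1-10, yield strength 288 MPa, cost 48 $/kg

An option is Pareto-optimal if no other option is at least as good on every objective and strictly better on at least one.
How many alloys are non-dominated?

#1: dominated by #4 (density 5.2≤5.4, corrosion resistance 2≥1, yield strength 527≥368, cost 55≤57).
#2: not dominated.
#3: not dominated.
#4: not dominated.
#5: not dominated (best yield strength).
#6: not dominated.
#7: not dominated (best cost).
#8: not dominated (best density).
Pareto-optimal: #2, #3, #4, #5, #6, #7, #8 → 7.

7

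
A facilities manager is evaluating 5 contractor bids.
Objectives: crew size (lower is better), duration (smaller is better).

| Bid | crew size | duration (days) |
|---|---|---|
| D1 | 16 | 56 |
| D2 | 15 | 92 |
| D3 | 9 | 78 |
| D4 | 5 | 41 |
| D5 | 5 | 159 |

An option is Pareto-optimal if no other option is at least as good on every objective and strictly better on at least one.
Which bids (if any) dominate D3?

D4: crew size 5≤9, duration 41≤78 — dominates D3.
Others (D1, D2, D5) are each worse than D3 on at least one objective.

D4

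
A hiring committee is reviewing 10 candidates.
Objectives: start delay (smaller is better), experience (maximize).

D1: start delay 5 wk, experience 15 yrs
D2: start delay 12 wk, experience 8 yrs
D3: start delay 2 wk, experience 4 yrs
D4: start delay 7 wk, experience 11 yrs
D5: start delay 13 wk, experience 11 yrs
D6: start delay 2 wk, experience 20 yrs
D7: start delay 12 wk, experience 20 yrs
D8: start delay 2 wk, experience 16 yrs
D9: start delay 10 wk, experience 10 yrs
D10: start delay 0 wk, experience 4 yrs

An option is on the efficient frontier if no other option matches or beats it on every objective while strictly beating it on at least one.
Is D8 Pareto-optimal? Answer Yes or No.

No

D6 vs D8: start delay 2≤2, experience 20≥16 — D6 is at least as good on every objective and strictly better on at least one, so D6 dominates D8.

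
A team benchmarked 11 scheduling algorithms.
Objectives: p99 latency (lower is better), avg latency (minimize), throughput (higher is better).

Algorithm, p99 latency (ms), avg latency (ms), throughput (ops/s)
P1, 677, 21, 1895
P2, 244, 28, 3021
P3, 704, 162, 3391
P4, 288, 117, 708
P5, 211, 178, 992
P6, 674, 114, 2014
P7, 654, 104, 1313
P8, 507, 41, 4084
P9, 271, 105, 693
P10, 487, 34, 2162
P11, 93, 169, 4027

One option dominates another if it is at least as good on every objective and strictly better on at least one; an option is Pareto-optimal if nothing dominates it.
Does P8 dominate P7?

P8 vs P7: p99 latency 507≤654, avg latency 41≤104, throughput 4084≥1313 — P8 is at least as good on every objective with at least one strict improvement.

Yes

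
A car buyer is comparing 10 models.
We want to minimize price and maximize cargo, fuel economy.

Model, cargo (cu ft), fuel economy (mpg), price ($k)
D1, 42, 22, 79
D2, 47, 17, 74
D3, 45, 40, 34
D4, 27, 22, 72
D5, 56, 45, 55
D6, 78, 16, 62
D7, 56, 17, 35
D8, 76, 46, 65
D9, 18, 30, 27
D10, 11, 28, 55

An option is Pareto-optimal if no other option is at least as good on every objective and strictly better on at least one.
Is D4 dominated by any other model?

Yes

D3 vs D4: cargo 45≥27, fuel economy 40≥22, price 34≤72 — D3 is at least as good on every objective and strictly better on at least one, so D3 dominates D4.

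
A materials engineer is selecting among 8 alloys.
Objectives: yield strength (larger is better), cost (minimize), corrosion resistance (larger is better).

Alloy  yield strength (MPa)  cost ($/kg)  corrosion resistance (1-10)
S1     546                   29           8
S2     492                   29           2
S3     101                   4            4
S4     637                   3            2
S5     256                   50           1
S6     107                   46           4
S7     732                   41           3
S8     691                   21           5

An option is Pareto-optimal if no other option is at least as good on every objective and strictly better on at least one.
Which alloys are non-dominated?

S1, S3, S4, S7, S8

S1: not dominated (best corrosion resistance).
S2: dominated by S1 (yield strength 546≥492, cost 29≤29, corrosion resistance 8≥2).
S3: not dominated.
S4: not dominated (best cost).
S5: dominated by S1 (yield strength 546≥256, cost 29≤50, corrosion resistance 8≥1).
S6: dominated by S1 (yield strength 546≥107, cost 29≤46, corrosion resistance 8≥4).
S7: not dominated (best yield strength).
S8: not dominated.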